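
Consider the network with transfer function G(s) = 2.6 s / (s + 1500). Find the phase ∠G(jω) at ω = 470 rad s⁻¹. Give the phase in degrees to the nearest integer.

73°

∠(j470) = 90.00°
∠(j470 + 1500) = arctan(470/1500) = 17.40°
∠G(j470) = 90.00° − 17.40° = 72.60°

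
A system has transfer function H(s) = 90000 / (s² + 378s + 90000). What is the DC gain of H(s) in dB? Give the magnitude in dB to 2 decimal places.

H(0) = 90000 / 90000 = 1
20 log₁₀(1) = 0.000 dB

0.00 dB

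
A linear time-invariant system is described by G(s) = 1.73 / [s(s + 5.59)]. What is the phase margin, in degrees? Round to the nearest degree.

87°

Gain crossover: |G(jω)| = 1 at ω ≈ 0.309 rad s⁻¹.
∠G(j0.309) = −90° − arctan(0.309/5.59) ≈ -93.16°
PM = 180° + (-93.16°) = 86.84°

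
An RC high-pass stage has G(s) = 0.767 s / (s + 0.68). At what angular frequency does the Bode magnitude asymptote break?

0.68 rad s⁻¹

The single real pole at s = −0.68 gives a corner at ω = 0.68 rad s⁻¹.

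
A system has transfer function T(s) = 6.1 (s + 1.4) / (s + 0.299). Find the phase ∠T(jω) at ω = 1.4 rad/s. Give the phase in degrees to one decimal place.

∠(j1.4 + 1.4) = arctan(1.4/1.4) = 45.00°
∠(j1.4 + 0.299) = arctan(1.4/0.299) = 77.94°
∠T(j1.4) = 45.00° − 77.94° = -32.94°

-32.9 deg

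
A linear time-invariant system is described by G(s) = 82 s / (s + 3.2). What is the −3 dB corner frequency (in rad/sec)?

For a single-pole high-pass, the −3 dB point is at the pole: ω = 3.2 rad/sec.

3.2 rad/sec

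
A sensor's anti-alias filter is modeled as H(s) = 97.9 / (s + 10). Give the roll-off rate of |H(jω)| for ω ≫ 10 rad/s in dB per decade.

With 0 zeros and 1 pole, the high-frequency asymptotic slope is 20 × (0 − 1) = -20 dB/decade.

-20 dB/decade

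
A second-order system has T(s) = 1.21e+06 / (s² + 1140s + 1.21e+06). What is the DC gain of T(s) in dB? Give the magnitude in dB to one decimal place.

0.0 dB

T(0) = 1.21e+06 / 1.21e+06 = 1
20 log₁₀(1) = 0.00 dB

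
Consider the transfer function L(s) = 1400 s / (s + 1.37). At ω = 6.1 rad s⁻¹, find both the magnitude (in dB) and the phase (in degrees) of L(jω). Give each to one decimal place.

|j6.1| = 6.1
|j6.1 + 1.37| = √(6.1² + 1.37²) = 6.252
|L(j6.1)| = 1400 × 6.1 / 6.252 = 1366
20 log₁₀(1366) = 62.71 dB
∠(j6.1) = 90.00°
∠(j6.1 + 1.37) = arctan(6.1/1.37) = 77.34°
∠L(j6.1) = 90.00° − 77.34° = 12.66°

|L| = 62.7 dB, ∠L = 12.7 deg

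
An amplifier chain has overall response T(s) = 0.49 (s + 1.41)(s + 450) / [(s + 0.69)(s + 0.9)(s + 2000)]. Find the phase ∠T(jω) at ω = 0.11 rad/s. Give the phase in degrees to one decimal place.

-11.6°

∠(j0.11 + 1.41) = arctan(0.11/1.41) = 4.46°
∠(j0.11 + 450) = arctan(0.11/450) = 0.01°
∠(j0.11 + 0.69) = arctan(0.11/0.69) = 9.06°
∠(j0.11 + 0.9) = arctan(0.11/0.9) = 6.97°
∠(j0.11 + 2000) = arctan(0.11/2000) = 0.00°
∠T(j0.11) = 4.46° + 0.01° − (9.06° + 6.97° + 0.00°) = -11.55°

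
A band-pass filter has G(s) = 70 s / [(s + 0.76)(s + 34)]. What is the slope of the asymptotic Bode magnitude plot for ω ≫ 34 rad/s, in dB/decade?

With 1 zero and 2 poles, the high-frequency asymptotic slope is 20 × (1 − 2) = -20 dB/decade.

-20 dB/decade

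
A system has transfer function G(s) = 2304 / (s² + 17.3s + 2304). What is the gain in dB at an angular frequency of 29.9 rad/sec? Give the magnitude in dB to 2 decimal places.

3.72 dB

|(j29.9)² + 17.3(j29.9) + 2304| = |1410 + j517.27| = 1502
|G(j29.9)| = 2304 / 1502 = 1.5341
20 log₁₀(1.5341) = 3.717 dB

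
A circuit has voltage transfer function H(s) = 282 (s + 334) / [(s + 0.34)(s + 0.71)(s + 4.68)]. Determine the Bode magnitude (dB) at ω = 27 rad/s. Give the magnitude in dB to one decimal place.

|j27 + 334| = √(27² + 334²) = 335.1
|j27 + 0.34| = √(27² + 0.34²) = 27
|j27 + 0.71| = √(27² + 0.71²) = 27.01
|j27 + 4.68| = √(27² + 4.68²) = 27.4
|H(j27)| = 282 × 335.1 / (27 × 27.01 × 27.4) = 4.7283
20 log₁₀(4.7283) = 13.49 dB

13.5 dB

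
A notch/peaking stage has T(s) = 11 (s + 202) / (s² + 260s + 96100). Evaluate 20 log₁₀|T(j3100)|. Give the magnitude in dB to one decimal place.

|j3100 + 202| = √(3100² + 202²) = 3107
|(j3100)² + 260(j3100) + 96100| = |-9.5139e+06 + j8.06e+05| = 9.548e+06
|T(j3100)| = 11 × 3107 / 9.548e+06 = 0.003579
20 log₁₀(0.003579) = -48.92 dB

-48.9 dB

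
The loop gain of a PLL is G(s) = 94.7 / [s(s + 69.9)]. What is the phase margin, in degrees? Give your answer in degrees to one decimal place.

88.9°

Gain crossover: |G(jω)| = 1 at ω ≈ 1.35 rad/s.
∠G(j1.35) = −90° − arctan(1.35/69.9) ≈ -91.11°
PM = 180° + (-91.11°) = 88.89°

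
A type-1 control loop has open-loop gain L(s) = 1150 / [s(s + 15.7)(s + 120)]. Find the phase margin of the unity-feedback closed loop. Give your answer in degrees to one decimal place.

Gain crossover: |L(jω)| = 1 at ω ≈ 0.61 rad/sec.
∠L(j0.61) = −90° − arctan(0.61/15.7) − arctan(0.61/120) ≈ -92.52°
PM = 180° + (-92.52°) = 87.48°

87.5°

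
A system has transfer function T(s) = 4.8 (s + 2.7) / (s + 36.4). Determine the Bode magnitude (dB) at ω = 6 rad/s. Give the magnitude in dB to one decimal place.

|j6 + 2.7| = √(6² + 2.7²) = 6.58
|j6 + 36.4| = √(6² + 36.4²) = 36.89
|T(j6)| = 4.8 × 6.58 / 36.89 = 0.85608
20 log₁₀(0.85608) = -1.35 dB

-1.3 dB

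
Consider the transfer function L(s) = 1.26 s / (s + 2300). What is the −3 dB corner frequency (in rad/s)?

2300 rad/s

For a single-pole high-pass, the −3 dB point is at the pole: ω = 2300 rad/s.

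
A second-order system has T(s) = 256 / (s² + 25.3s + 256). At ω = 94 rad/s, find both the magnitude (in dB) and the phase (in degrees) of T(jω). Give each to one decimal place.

|(j94)² + 25.3(j94) + 256| = |-8580 + j2378.2| = 8903
|T(j94)| = 256 / 8903 = 0.028753
20 log₁₀(0.028753) = -30.83 dB
∠[(j94)² + 25.3(j94) + 256] = ∠[-8580 + j2378.2] = 164.51°
∠T(j94) = −164.51° = -164.51°

|T| = -30.8 dB, ∠T = -164.5°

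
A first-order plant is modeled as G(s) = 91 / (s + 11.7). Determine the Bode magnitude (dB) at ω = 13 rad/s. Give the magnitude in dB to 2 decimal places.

|j13 + 11.7| = √(13² + 11.7²) = 17.49
|G(j13)| = 91 / 17.49 = 5.2031
20 log₁₀(5.2031) = 14.325 dB

14.33 dB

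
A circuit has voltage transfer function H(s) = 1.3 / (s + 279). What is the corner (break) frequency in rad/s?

The single real pole at s = −279 gives a corner at ω = 279 rad/s.

279 rad/s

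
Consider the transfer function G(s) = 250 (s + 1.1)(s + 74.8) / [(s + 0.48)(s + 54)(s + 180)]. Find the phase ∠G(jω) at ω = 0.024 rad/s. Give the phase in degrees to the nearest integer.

-2 deg

∠(j0.024 + 1.1) = arctan(0.024/1.1) = 1.25°
∠(j0.024 + 74.8) = arctan(0.024/74.8) = 0.02°
∠(j0.024 + 0.48) = arctan(0.024/0.48) = 2.86°
∠(j0.024 + 54) = arctan(0.024/54) = 0.03°
∠(j0.024 + 180) = arctan(0.024/180) = 0.01°
∠G(j0.024) = 1.25° + 0.02° − (2.86° + 0.03° + 0.01°) = -1.63°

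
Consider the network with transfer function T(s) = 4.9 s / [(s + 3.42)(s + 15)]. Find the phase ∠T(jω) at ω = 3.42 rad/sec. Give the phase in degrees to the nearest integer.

∠(j3.42) = 90.00°
∠(j3.42 + 3.42) = arctan(3.42/3.42) = 45.00°
∠(j3.42 + 15) = arctan(3.42/15) = 12.84°
∠T(j3.42) = 90.00° − (45.00° + 12.84°) = 32.16°

32°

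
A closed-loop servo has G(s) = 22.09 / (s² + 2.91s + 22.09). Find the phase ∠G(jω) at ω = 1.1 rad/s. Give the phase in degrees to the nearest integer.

∠[(j1.1)² + 2.91(j1.1) + 22.09] = ∠[20.88 + j3.201] = 8.72°
∠G(j1.1) = −8.72° = -8.72°

-9°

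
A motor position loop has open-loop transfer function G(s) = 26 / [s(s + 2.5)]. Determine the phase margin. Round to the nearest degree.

28°

Gain crossover: |G(jω)| = 1 at ω ≈ 4.8 rad/s.
∠G(j4.8) = −90° − arctan(4.8/2.5) ≈ -152.50°
PM = 180° + (-152.50°) = 27.50°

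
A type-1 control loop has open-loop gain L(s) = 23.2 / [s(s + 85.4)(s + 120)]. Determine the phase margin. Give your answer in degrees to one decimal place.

90.0 deg

Gain crossover: |L(jω)| = 1 at ω ≈ 0.00226 rad/s.
∠L(j0.00226) = −90° − arctan(0.00226/85.4) − arctan(0.00226/120) ≈ -90.00°
PM = 180° + (-90.00°) = 90.00°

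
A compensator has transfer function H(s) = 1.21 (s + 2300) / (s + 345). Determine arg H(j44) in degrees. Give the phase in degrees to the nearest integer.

-6°

∠(j44 + 2300) = arctan(44/2300) = 1.10°
∠(j44 + 345) = arctan(44/345) = 7.27°
∠H(j44) = 1.10° − 7.27° = -6.17°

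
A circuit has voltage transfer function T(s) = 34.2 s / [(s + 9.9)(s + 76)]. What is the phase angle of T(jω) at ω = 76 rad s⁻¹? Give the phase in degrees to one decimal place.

-37.6°

∠(j76) = 90.00°
∠(j76 + 9.9) = arctan(76/9.9) = 82.58°
∠(j76 + 76) = arctan(76/76) = 45.00°
∠T(j76) = 90.00° − (82.58° + 45.00°) = -37.58°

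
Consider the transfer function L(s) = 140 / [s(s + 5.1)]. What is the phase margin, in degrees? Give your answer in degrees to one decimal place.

24.3°

Gain crossover: |L(jω)| = 1 at ω ≈ 11.3 rad/s.
∠L(j11.3) = −90° − arctan(11.3/5.1) ≈ -155.70°
PM = 180° + (-155.70°) = 24.30°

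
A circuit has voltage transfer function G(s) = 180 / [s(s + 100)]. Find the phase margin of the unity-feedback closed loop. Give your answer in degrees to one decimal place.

Gain crossover: |G(jω)| = 1 at ω ≈ 1.8 rad/sec.
∠G(j1.8) = −90° − arctan(1.8/100) ≈ -91.03°
PM = 180° + (-91.03°) = 88.97°

89.0°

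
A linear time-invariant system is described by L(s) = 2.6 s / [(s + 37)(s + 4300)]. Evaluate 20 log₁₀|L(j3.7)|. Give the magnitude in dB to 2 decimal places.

|j3.7| = 3.7
|j3.7 + 37| = √(3.7² + 37²) = 37.18
|j3.7 + 4300| = √(3.7² + 4300²) = 4300
|L(j3.7)| = 2.6 × 3.7 / (37.18 × 4300) = 6.0165e-05
20 log₁₀(6.0165e-05) = -84.413 dB

-84.41 dB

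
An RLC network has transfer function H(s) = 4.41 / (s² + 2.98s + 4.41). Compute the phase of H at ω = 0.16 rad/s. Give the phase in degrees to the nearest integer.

∠[(j0.16)² + 2.98(j0.16) + 4.41] = ∠[4.3844 + j0.4768] = 6.21°
∠H(j0.16) = −6.21° = -6.21°

-6 deg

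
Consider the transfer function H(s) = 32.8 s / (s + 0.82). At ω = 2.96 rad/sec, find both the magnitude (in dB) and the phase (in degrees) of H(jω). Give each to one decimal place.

|H| = 30.0 dB, ∠H = 15.5°

|j2.96| = 2.96
|j2.96 + 0.82| = √(2.96² + 0.82²) = 3.071
|H(j2.96)| = 32.8 × 2.96 / 3.071 = 31.609
20 log₁₀(31.609) = 30.00 dB
∠(j2.96) = 90.00°
∠(j2.96 + 0.82) = arctan(2.96/0.82) = 74.52°
∠H(j2.96) = 90.00° − 74.52° = 15.48°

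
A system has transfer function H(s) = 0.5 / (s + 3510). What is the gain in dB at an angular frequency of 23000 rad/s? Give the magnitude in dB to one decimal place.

|j23000 + 3510| = √(23000² + 3510²) = 2.327e+04
|H(j23000)| = 0.5 / 2.327e+04 = 2.149e-05
20 log₁₀(2.149e-05) = -93.36 dB

-93.4 dB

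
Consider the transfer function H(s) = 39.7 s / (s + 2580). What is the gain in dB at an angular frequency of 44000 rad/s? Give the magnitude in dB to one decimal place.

|j44000| = 4.4e+04
|j44000 + 2580| = √(44000² + 2580²) = 4.408e+04
|H(j44000)| = 39.7 × 4.4e+04 / 4.408e+04 = 39.632
20 log₁₀(39.632) = 31.96 dB

32.0 dB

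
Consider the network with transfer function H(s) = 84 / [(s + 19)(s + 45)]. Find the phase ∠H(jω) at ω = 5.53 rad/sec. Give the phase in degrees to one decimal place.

-23.2°

∠(j5.53 + 19) = arctan(5.53/19) = 16.23°
∠(j5.53 + 45) = arctan(5.53/45) = 7.01°
∠H(j5.53) = − (16.23° + 7.01°) = -23.23°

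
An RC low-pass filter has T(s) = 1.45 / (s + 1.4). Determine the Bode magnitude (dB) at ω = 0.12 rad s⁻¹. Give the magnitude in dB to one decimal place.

|j0.12 + 1.4| = √(0.12² + 1.4²) = 1.405
|T(j0.12)| = 1.45 / 1.405 = 1.0319
20 log₁₀(1.0319) = 0.27 dB

0.3 dB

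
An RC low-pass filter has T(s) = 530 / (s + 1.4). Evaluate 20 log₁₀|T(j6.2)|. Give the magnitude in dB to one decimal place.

38.4 dB

|j6.2 + 1.4| = √(6.2² + 1.4²) = 6.356
|T(j6.2)| = 530 / 6.356 = 83.384
20 log₁₀(83.384) = 38.42 dB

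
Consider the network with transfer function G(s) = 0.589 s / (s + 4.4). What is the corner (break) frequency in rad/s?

The single real pole at s = −4.4 gives a corner at ω = 4.4 rad/s.

4.4 rad/s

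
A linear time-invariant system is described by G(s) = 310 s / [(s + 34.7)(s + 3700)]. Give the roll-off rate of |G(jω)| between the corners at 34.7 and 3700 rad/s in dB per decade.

In this band the factors already past their corner are: 1 differentiator zero, pole at 34.7; net slope = 0 dB/decade.

0 dB/decade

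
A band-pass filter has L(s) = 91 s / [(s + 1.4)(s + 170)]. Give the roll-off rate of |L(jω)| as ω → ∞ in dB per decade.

-20 dB/decade

With 1 zero and 2 poles, the high-frequency asymptotic slope is 20 × (1 − 2) = -20 dB/decade.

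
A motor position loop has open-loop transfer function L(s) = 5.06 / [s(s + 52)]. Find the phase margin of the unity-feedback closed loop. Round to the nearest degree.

Gain crossover: |L(jω)| = 1 at ω ≈ 0.0973 rad/sec.
∠L(j0.0973) = −90° − arctan(0.0973/52) ≈ -90.11°
PM = 180° + (-90.11°) = 89.89°

90 deg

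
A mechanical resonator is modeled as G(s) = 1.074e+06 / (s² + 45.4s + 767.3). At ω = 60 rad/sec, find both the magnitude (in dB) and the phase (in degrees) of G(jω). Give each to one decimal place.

|(j60)² + 45.4(j60) + 767.3| = |-2832.7 + j2724| = 3930
|G(j60)| = 1.074e+06 / 3930 = 273.29
20 log₁₀(273.29) = 48.73 dB
∠[(j60)² + 45.4(j60) + 767.3] = ∠[-2832.7 + j2724] = 136.12°
∠G(j60) = −136.12° = -136.12°

|G| = 48.7 dB, ∠G = -136.1 deg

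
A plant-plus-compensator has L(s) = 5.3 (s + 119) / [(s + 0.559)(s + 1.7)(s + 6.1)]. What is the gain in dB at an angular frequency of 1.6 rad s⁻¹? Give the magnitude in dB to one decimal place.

|j1.6 + 119| = √(1.6² + 119²) = 119
|j1.6 + 0.559| = √(1.6² + 0.559²) = 1.695
|j1.6 + 1.7| = √(1.6² + 1.7²) = 2.335
|j1.6 + 6.1| = √(1.6² + 6.1²) = 6.306
|L(j1.6)| = 5.3 × 119 / (1.695 × 2.335 × 6.306) = 25.279
20 log₁₀(25.279) = 28.06 dB

28.1 dB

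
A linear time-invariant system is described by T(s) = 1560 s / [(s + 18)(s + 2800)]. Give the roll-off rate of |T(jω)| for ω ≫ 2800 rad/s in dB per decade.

With 1 zero and 2 poles, the high-frequency asymptotic slope is 20 × (1 − 2) = -20 dB/decade.

-20 dB/decade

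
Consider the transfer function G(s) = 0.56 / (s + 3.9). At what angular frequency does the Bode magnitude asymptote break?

The single real pole at s = −3.9 gives a corner at ω = 3.9 rad/s.

3.9 rad/s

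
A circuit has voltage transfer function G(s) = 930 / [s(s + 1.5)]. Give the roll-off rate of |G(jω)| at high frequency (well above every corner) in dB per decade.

-40 dB/decade

With 0 zeros and 2 poles, the high-frequency asymptotic slope is 20 × (0 − 2) = -40 dB/decade.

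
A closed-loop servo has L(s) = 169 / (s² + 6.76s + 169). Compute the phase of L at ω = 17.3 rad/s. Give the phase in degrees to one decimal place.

-138.1°

∠[(j17.3)² + 6.76(j17.3) + 169] = ∠[-130.29 + j116.95] = 138.09°
∠L(j17.3) = −138.09° = -138.09°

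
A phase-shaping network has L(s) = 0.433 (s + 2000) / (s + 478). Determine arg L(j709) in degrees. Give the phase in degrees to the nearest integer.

-36°

∠(j709 + 2000) = arctan(709/2000) = 19.52°
∠(j709 + 478) = arctan(709/478) = 56.01°
∠L(j709) = 19.52° − 56.01° = -36.49°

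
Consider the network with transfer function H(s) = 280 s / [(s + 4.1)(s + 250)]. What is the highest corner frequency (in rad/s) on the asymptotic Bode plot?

250 rad/s

Break frequencies occur at each pole and zero magnitude: 4.1 rad/s, 250 rad/s.
The highest is 250 rad/s.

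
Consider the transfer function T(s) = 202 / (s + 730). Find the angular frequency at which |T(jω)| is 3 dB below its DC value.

730 rad/s

For a single-pole low-pass, the −3 dB point is at the pole: ω = 730 rad/s.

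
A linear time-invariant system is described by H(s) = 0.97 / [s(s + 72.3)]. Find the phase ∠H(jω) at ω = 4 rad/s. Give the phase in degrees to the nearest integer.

-93 deg

∠(j4 + 72.3) = arctan(4/72.3) = 3.17°
∠(j4) = 90.00°
∠H(j4) = − (3.17° + 90.00°) = -93.17°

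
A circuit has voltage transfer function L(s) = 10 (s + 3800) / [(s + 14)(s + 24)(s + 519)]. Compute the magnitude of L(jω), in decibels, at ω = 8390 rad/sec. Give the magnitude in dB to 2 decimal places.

|j8390 + 3800| = √(8390² + 3800²) = 9210
|j8390 + 14| = √(8390² + 14²) = 8390
|j8390 + 24| = √(8390² + 24²) = 8390
|j8390 + 519| = √(8390² + 519²) = 8406
|L(j8390)| = 10 × 9210 / (8390 × 8390 × 8406) = 1.5565e-07
20 log₁₀(1.5565e-07) = -136.157 dB

-136.16 dB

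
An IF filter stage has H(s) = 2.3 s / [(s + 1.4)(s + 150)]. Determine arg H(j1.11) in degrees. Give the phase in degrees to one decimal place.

∠(j1.11) = 90.00°
∠(j1.11 + 1.4) = arctan(1.11/1.4) = 38.41°
∠(j1.11 + 150) = arctan(1.11/150) = 0.42°
∠H(j1.11) = 90.00° − (38.41° + 0.42°) = 51.17°

51.2°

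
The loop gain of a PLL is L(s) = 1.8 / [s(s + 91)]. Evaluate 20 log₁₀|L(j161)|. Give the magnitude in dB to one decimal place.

|j161 + 91| = √(161² + 91²) = 184.9
|j161| = 161
|L(j161)| = 1.8 / (184.9 × 161) = 6.0453e-05
20 log₁₀(6.0453e-05) = -84.37 dB

-84.4 dB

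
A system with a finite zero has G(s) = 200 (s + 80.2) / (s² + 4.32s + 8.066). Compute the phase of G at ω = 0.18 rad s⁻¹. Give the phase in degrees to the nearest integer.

-5°

∠(j0.18 + 80.2) = arctan(0.18/80.2) = 0.13°
∠[(j0.18)² + 4.32(j0.18) + 8.066] = ∠[8.0336 + j0.7776] = 5.53°
∠G(j0.18) = 0.13° − 5.53° = -5.40°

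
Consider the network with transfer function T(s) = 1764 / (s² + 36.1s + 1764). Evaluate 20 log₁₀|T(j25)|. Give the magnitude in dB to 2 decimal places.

|(j25)² + 36.1(j25) + 1764| = |1139 + j902.5| = 1453
|T(j25)| = 1764 / 1453 = 1.2139
20 log₁₀(1.2139) = 1.683 dB

1.68 dB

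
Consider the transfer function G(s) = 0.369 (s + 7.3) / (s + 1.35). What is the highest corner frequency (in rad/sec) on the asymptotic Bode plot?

7.3 rad/sec

Break frequencies occur at each pole and zero magnitude: 1.35 rad/sec, 7.3 rad/sec.
The highest is 7.3 rad/sec.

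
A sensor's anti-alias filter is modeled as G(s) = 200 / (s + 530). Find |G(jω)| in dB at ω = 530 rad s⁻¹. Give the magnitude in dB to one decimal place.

-11.5 dB

|j530 + 530| = √(530² + 530²) = 749.5
|G(j530)| = 200 / 749.5 = 0.26683
20 log₁₀(0.26683) = -11.48 dB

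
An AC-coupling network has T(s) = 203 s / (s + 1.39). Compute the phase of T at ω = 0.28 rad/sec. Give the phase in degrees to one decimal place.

∠(j0.28) = 90.00°
∠(j0.28 + 1.39) = arctan(0.28/1.39) = 11.39°
∠T(j0.28) = 90.00° − 11.39° = 78.61°

78.6 deg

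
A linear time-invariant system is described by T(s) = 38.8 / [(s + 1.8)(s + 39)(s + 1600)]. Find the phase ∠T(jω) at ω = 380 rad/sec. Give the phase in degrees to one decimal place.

-187.2 deg

∠(j380 + 1.8) = arctan(380/1.8) = 89.73°
∠(j380 + 39) = arctan(380/39) = 84.14°
∠(j380 + 1600) = arctan(380/1600) = 13.36°
∠T(j380) = − (89.73° + 84.14° + 13.36°) = -187.23°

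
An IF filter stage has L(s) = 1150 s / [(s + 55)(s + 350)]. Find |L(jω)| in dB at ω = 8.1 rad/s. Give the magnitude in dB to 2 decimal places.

-6.40 dB

|j8.1| = 8.1
|j8.1 + 55| = √(8.1² + 55²) = 55.59
|j8.1 + 350| = √(8.1² + 350²) = 350.1
|L(j8.1)| = 1150 × 8.1 / (55.59 × 350.1) = 0.4786
20 log₁₀(0.4786) = -6.400 dB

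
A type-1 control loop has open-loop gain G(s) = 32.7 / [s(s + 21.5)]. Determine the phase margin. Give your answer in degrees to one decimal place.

Gain crossover: |G(jω)| = 1 at ω ≈ 1.52 rad/s.
∠G(j1.52) = −90° − arctan(1.52/21.5) ≈ -94.04°
PM = 180° + (-94.04°) = 85.96°

86.0°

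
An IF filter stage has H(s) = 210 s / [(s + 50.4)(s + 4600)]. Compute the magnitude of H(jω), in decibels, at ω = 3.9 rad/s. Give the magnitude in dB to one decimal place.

|j3.9| = 3.9
|j3.9 + 50.4| = √(3.9² + 50.4²) = 50.55
|j3.9 + 4600| = √(3.9² + 4600²) = 4600
|H(j3.9)| = 210 × 3.9 / (50.55 × 4600) = 0.0035221
20 log₁₀(0.0035221) = -49.06 dB

-49.1 dB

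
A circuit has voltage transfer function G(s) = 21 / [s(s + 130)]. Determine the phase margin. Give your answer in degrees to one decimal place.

Gain crossover: |G(jω)| = 1 at ω ≈ 0.162 rad/sec.
∠G(j0.162) = −90° − arctan(0.162/130) ≈ -90.07°
PM = 180° + (-90.07°) = 89.93°

89.9°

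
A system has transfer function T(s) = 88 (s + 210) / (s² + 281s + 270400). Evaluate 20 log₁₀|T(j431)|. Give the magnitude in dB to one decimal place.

|j431 + 210| = √(431² + 210²) = 479.4
|(j431)² + 281(j431) + 270400| = |84639 + j1.2111e+05| = 1.478e+05
|T(j431)| = 88 × 479.4 / 1.478e+05 = 0.28554
20 log₁₀(0.28554) = -10.89 dB

-10.9 dB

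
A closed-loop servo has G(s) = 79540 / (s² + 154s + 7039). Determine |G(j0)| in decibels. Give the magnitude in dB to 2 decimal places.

G(0) = 79540 / 7039 = 11.3
20 log₁₀(11.3) = 21.061 dB

21.06 dB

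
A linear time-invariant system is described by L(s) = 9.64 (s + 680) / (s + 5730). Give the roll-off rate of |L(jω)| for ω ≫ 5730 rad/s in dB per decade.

With 1 zero and 1 pole, the high-frequency asymptotic slope is 20 × (1 − 1) = 0 dB/decade.

0 dB/decade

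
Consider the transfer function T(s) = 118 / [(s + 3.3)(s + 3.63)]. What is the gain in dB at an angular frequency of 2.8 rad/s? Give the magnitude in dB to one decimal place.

15.5 dB

|j2.8 + 3.3| = √(2.8² + 3.3²) = 4.328
|j2.8 + 3.63| = √(2.8² + 3.63²) = 4.584
|T(j2.8)| = 118 / (4.328 × 4.584) = 5.9474
20 log₁₀(5.9474) = 15.49 dB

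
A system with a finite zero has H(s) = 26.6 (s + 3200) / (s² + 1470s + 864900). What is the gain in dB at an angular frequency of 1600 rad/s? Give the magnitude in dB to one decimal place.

-29.7 dB

|j1600 + 3200| = √(1600² + 3200²) = 3578
|(j1600)² + 1470(j1600) + 864900| = |-1.6951e+06 + j2.352e+06| = 2.899e+06
|H(j1600)| = 26.6 × 3578 / 2.899e+06 = 0.032825
20 log₁₀(0.032825) = -29.68 dB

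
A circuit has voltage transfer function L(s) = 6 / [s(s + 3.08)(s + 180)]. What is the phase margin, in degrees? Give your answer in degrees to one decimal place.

89.8°

Gain crossover: |L(jω)| = 1 at ω ≈ 0.0108 rad/sec.
∠L(j0.0108) = −90° − arctan(0.0108/3.08) − arctan(0.0108/180) ≈ -90.20°
PM = 180° + (-90.20°) = 89.80°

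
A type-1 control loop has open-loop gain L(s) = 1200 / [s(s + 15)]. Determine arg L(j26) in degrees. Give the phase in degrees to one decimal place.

∠(j26 + 15) = arctan(26/15) = 60.02°
∠(j26) = 90.00°
∠L(j26) = − (60.02° + 90.00°) = -150.02°

-150.0 deg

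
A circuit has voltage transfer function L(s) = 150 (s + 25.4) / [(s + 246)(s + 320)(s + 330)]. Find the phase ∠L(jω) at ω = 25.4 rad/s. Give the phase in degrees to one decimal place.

30.2°

∠(j25.4 + 25.4) = arctan(25.4/25.4) = 45.00°
∠(j25.4 + 246) = arctan(25.4/246) = 5.90°
∠(j25.4 + 320) = arctan(25.4/320) = 4.54°
∠(j25.4 + 330) = arctan(25.4/330) = 4.40°
∠L(j25.4) = 45.00° − (5.90° + 4.54° + 4.40°) = 30.17°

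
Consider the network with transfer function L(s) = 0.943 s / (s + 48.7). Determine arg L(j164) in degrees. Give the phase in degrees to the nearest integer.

∠(j164) = 90.00°
∠(j164 + 48.7) = arctan(164/48.7) = 73.46°
∠L(j164) = 90.00° − 73.46° = 16.54°

17°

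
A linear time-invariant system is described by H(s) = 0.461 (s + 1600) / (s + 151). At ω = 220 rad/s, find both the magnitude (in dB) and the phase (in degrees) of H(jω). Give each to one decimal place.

|j220 + 1600| = √(220² + 1600²) = 1615
|j220 + 151| = √(220² + 151²) = 266.8
|H(j220)| = 0.461 × 1615 / 266.8 = 2.7903
20 log₁₀(2.7903) = 8.91 dB
∠(j220 + 1600) = arctan(220/1600) = 7.83°
∠(j220 + 151) = arctan(220/151) = 55.54°
∠H(j220) = 7.83° − 55.54° = -47.71°

|H| = 8.9 dB, ∠H = -47.7°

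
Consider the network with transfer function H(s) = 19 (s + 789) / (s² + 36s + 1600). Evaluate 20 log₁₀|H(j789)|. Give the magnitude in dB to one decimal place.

-29.3 dB

|j789 + 789| = √(789² + 789²) = 1116
|(j789)² + 36(j789) + 1600| = |-6.2092e+05 + j28404| = 6.216e+05
|H(j789)| = 19 × 1116 / 6.216e+05 = 0.034108
20 log₁₀(0.034108) = -29.34 dB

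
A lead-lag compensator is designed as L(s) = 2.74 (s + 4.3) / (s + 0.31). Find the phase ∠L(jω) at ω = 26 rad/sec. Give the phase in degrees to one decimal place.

∠(j26 + 4.3) = arctan(26/4.3) = 80.61°
∠(j26 + 0.31) = arctan(26/0.31) = 89.32°
∠L(j26) = 80.61° − 89.32° = -8.71°

-8.7°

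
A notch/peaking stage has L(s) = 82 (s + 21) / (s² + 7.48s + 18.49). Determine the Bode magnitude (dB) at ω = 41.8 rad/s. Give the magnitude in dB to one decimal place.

|j41.8 + 21| = √(41.8² + 21²) = 46.78
|(j41.8)² + 7.48(j41.8) + 18.49| = |-1728.7 + j312.66| = 1757
|L(j41.8)| = 82 × 46.78 / 1757 = 2.1834
20 log₁₀(2.1834) = 6.78 dB

6.8 dB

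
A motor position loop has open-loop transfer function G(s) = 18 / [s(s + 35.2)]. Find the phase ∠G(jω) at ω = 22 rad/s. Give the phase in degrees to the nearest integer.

-122°

∠(j22 + 35.2) = arctan(22/35.2) = 32.01°
∠(j22) = 90.00°
∠G(j22) = − (32.01° + 90.00°) = -122.01°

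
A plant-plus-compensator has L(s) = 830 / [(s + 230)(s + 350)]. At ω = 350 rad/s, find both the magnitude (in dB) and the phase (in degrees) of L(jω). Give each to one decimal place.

|L| = -48.0 dB, ∠L = -101.7°

|j350 + 230| = √(350² + 230²) = 418.8
|j350 + 350| = √(350² + 350²) = 495
|L(j350)| = 830 / (418.8 × 495) = 0.0040039
20 log₁₀(0.0040039) = -47.95 dB
∠(j350 + 230) = arctan(350/230) = 56.69°
∠(j350 + 350) = arctan(350/350) = 45.00°
∠L(j350) = − (56.69° + 45.00°) = -101.69°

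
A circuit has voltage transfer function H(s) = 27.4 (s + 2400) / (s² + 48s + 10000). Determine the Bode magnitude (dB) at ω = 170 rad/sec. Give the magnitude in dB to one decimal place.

|j170 + 2400| = √(170² + 2400²) = 2406
|(j170)² + 48(j170) + 10000| = |-18900 + j8160| = 2.059e+04
|H(j170)| = 27.4 × 2406 / 2.059e+04 = 3.2024
20 log₁₀(3.2024) = 10.11 dB

10.1 dB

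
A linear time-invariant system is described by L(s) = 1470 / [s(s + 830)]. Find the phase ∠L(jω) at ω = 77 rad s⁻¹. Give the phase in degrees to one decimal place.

∠(j77 + 830) = arctan(77/830) = 5.30°
∠(j77) = 90.00°
∠L(j77) = − (5.30° + 90.00°) = -95.30°

-95.3 deg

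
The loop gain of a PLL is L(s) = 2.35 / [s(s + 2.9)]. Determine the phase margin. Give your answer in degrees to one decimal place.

Gain crossover: |L(jω)| = 1 at ω ≈ 0.782 rad/sec.
∠L(j0.782) = −90° − arctan(0.782/2.9) ≈ -105.10°
PM = 180° + (-105.10°) = 74.90°

74.9°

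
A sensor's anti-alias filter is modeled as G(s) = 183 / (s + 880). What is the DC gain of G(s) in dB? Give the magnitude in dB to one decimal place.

-13.6 dB

G(0) = 183 / 880 = 0.20795
20 log₁₀(0.20795) = -13.64 dB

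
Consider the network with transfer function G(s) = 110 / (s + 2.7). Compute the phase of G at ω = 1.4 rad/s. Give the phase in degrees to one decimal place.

-27.4°

∠(j1.4 + 2.7) = arctan(1.4/2.7) = 27.41°
∠G(j1.4) = −27.41° = -27.41°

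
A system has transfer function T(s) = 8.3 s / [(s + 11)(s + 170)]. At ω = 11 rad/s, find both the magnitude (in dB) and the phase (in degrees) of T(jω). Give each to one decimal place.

|T| = -29.3 dB, ∠T = 41.3 deg

|j11| = 11
|j11 + 11| = √(11² + 11²) = 15.56
|j11 + 170| = √(11² + 170²) = 170.4
|T(j11)| = 8.3 × 11 / (15.56 × 170.4) = 0.034451
20 log₁₀(0.034451) = -29.26 dB
∠(j11) = 90.00°
∠(j11 + 11) = arctan(11/11) = 45.00°
∠(j11 + 170) = arctan(11/170) = 3.70°
∠T(j11) = 90.00° − (45.00° + 3.70°) = 41.30°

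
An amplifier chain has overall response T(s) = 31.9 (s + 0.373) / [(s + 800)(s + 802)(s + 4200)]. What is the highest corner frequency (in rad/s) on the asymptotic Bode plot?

Break frequencies occur at each pole and zero magnitude: 0.373 rad/s, 800 rad/s, 802 rad/s, 4200 rad/s.
The highest is 4200 rad/s.

4200 rad/s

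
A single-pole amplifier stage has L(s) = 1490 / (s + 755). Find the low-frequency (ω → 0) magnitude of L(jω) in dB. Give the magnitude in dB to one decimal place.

L(0) = 1490 / 755 = 1.9735
20 log₁₀(1.9735) = 5.90 dB

5.9 dB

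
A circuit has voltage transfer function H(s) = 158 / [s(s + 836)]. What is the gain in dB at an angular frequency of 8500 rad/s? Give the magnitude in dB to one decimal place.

-113.2 dB

|j8500 + 836| = √(8500² + 836²) = 8541
|j8500| = 8500
|H(j8500)| = 158 / (8541 × 8500) = 2.1764e-06
20 log₁₀(2.1764e-06) = -113.25 dB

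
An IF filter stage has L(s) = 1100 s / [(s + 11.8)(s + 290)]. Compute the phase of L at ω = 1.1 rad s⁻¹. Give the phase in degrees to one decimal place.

∠(j1.1) = 90.00°
∠(j1.1 + 11.8) = arctan(1.1/11.8) = 5.33°
∠(j1.1 + 290) = arctan(1.1/290) = 0.22°
∠L(j1.1) = 90.00° − (5.33° + 0.22°) = 84.46°

84.5°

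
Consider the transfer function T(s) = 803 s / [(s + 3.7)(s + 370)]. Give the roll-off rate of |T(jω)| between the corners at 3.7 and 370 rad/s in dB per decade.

In this band the factors already past their corner are: 1 differentiator zero, pole at 3.7; net slope = 0 dB/decade.

0 dB/decade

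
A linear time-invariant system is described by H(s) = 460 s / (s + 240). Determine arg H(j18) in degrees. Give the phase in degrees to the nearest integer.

86°

∠(j18) = 90.00°
∠(j18 + 240) = arctan(18/240) = 4.29°
∠H(j18) = 90.00° − 4.29° = 85.71°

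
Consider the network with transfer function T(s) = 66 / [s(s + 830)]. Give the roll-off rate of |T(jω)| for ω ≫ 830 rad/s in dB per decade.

With 0 zeros and 2 poles, the high-frequency asymptotic slope is 20 × (0 − 2) = -40 dB/decade.

-40 dB/decade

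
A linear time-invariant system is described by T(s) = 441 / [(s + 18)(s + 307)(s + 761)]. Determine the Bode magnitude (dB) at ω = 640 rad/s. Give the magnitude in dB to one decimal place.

-120.2 dB

|j640 + 18| = √(640² + 18²) = 640.3
|j640 + 307| = √(640² + 307²) = 709.8
|j640 + 761| = √(640² + 761²) = 994.3
|T(j640)| = 441 / (640.3 × 709.8 × 994.3) = 9.7589e-07
20 log₁₀(9.7589e-07) = -120.21 dB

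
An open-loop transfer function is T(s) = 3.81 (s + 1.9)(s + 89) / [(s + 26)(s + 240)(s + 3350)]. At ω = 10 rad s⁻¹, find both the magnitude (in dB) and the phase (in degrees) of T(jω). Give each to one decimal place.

|j10 + 1.9| = √(10² + 1.9²) = 10.18
|j10 + 89| = √(10² + 89²) = 89.56
|j10 + 26| = √(10² + 26²) = 27.86
|j10 + 240| = √(10² + 240²) = 240.2
|j10 + 3350| = √(10² + 3350²) = 3350
|T(j10)| = 3.81 × 10.18 × 89.56 / (27.86 × 240.2 × 3350) = 0.00015494
20 log₁₀(0.00015494) = -76.20 dB
∠(j10 + 1.9) = arctan(10/1.9) = 79.24°
∠(j10 + 89) = arctan(10/89) = 6.41°
∠(j10 + 26) = arctan(10/26) = 21.04°
∠(j10 + 240) = arctan(10/240) = 2.39°
∠(j10 + 3350) = arctan(10/3350) = 0.17°
∠T(j10) = 79.24° + 6.41° − (21.04° + 2.39° + 0.17°) = 62.06°

|T| = -76.2 dB, ∠T = 62.1°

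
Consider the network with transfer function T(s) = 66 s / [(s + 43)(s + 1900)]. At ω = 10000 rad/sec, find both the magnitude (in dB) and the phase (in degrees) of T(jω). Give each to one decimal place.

|j10000| = 1e+04
|j10000 + 43| = √(10000² + 43²) = 1e+04
|j10000 + 1900| = √(10000² + 1900²) = 1.018e+04
|T(j10000)| = 66 × 1e+04 / (1e+04 × 1.018e+04) = 0.0064839
20 log₁₀(0.0064839) = -43.76 dB
∠(j10000) = 90.00°
∠(j10000 + 43) = arctan(10000/43) = 89.75°
∠(j10000 + 1900) = arctan(10000/1900) = 79.24°
∠T(j10000) = 90.00° − (89.75° + 79.24°) = -79.00°

|T| = -43.8 dB, ∠T = -79.0 deg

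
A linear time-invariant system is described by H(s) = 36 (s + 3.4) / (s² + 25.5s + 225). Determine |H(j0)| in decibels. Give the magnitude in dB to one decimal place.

H(0) = 36 × 3.4 / 225 = 0.544
20 log₁₀(0.544) = -5.29 dB

-5.3 dB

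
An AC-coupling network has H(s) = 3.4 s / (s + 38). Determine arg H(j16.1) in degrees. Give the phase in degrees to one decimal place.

∠(j16.1) = 90.00°
∠(j16.1 + 38) = arctan(16.1/38) = 22.96°
∠H(j16.1) = 90.00° − 22.96° = 67.04°

67.0°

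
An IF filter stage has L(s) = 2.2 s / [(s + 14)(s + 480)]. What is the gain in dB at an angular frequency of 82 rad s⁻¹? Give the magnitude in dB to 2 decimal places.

-47.03 dB

|j82| = 82
|j82 + 14| = √(82² + 14²) = 83.19
|j82 + 480| = √(82² + 480²) = 487
|L(j82)| = 2.2 × 82 / (83.19 × 487) = 0.0044534
20 log₁₀(0.0044534) = -47.026 dB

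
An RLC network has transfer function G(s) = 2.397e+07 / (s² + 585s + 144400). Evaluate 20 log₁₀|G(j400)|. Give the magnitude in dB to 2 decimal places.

40.19 dB

|(j400)² + 585(j400) + 144400| = |-15600 + j2.34e+05| = 2.345e+05
|G(j400)| = 2.397e+07 / 2.345e+05 = 102.21
20 log₁₀(102.21) = 40.190 dB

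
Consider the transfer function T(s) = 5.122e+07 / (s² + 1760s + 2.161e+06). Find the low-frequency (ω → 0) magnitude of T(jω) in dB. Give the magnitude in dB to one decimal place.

T(0) = 5.122e+07 / 2.161e+06 = 23.702
20 log₁₀(23.702) = 27.50 dB

27.5 dB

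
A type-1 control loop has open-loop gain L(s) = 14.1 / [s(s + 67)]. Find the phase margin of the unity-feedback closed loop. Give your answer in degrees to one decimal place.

89.8°

Gain crossover: |L(jω)| = 1 at ω ≈ 0.21 rad/s.
∠L(j0.21) = −90° − arctan(0.21/67) ≈ -90.18°
PM = 180° + (-90.18°) = 89.82°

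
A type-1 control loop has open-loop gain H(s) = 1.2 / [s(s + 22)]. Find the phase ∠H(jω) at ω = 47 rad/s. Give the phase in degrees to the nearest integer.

∠(j47 + 22) = arctan(47/22) = 64.92°
∠(j47) = 90.00°
∠H(j47) = − (64.92° + 90.00°) = -154.92°

-155 deg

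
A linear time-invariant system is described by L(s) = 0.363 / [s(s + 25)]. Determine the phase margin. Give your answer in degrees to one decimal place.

90.0°

Gain crossover: |L(jω)| = 1 at ω ≈ 0.0145 rad/sec.
∠L(j0.0145) = −90° − arctan(0.0145/25) ≈ -90.03°
PM = 180° + (-90.03°) = 89.97°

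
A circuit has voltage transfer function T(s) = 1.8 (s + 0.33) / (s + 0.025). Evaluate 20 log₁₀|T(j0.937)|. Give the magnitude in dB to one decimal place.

|j0.937 + 0.33| = √(0.937² + 0.33²) = 0.9934
|j0.937 + 0.025| = √(0.937² + 0.025²) = 0.9373
|T(j0.937)| = 1.8 × 0.9934 / 0.9373 = 1.9077
20 log₁₀(1.9077) = 5.61 dB

5.6 dB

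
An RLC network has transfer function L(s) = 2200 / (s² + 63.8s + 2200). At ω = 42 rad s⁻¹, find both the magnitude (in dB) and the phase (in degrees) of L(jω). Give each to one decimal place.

|L| = -1.8 dB, ∠L = -80.8 deg

|(j42)² + 63.8(j42) + 2200| = |436 + j2679.6| = 2715
|L(j42)| = 2200 / 2715 = 0.81036
20 log₁₀(0.81036) = -1.83 dB
∠[(j42)² + 63.8(j42) + 2200] = ∠[436 + j2679.6] = 80.76°
∠L(j42) = −80.76° = -80.76°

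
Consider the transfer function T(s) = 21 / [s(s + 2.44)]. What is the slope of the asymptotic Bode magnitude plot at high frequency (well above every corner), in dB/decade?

-40 dB/decade

With 0 zeros and 2 poles, the high-frequency asymptotic slope is 20 × (0 − 2) = -40 dB/decade.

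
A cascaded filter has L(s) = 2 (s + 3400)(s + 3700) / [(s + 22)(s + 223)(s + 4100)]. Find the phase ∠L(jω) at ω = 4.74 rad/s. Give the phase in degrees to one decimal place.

-13.3°

∠(j4.74 + 3400) = arctan(4.74/3400) = 0.08°
∠(j4.74 + 3700) = arctan(4.74/3700) = 0.07°
∠(j4.74 + 22) = arctan(4.74/22) = 12.16°
∠(j4.74 + 223) = arctan(4.74/223) = 1.22°
∠(j4.74 + 4100) = arctan(4.74/4100) = 0.07°
∠L(j4.74) = 0.08° + 0.07° − (12.16° + 1.22° + 0.07°) = -13.29°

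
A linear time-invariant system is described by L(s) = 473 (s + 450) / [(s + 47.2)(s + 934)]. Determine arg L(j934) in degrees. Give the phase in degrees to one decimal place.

∠(j934 + 450) = arctan(934/450) = 64.28°
∠(j934 + 47.2) = arctan(934/47.2) = 87.11°
∠(j934 + 934) = arctan(934/934) = 45.00°
∠L(j934) = 64.28° − (87.11° + 45.00°) = -67.83°

-67.8°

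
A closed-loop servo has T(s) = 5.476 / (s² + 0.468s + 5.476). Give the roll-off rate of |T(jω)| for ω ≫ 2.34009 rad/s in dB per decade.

-40 dB/decade

With 0 zeros and 2 poles, the high-frequency asymptotic slope is 20 × (0 − 2) = -40 dB/decade.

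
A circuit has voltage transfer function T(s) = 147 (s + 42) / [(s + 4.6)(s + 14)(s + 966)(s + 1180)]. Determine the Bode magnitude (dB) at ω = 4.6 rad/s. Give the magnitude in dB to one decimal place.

|j4.6 + 42| = √(4.6² + 42²) = 42.25
|j4.6 + 4.6| = √(4.6² + 4.6²) = 6.505
|j4.6 + 14| = √(4.6² + 14²) = 14.74
|j4.6 + 966| = √(4.6² + 966²) = 966
|j4.6 + 1180| = √(4.6² + 1180²) = 1180
|T(j4.6)| = 147 × 42.25 / (6.505 × 14.74 × 966 × 1180) = 5.6836e-05
20 log₁₀(5.6836e-05) = -84.91 dB

-84.9 dB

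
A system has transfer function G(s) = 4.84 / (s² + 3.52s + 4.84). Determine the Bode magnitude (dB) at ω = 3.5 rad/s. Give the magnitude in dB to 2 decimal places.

-9.46 dB

|(j3.5)² + 3.52(j3.5) + 4.84| = |-7.41 + j12.32| = 14.38
|G(j3.5)| = 4.84 / 14.38 = 0.33666
20 log₁₀(0.33666) = -9.456 dB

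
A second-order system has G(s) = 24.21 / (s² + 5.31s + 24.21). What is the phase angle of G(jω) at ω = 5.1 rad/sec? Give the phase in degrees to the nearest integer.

∠[(j5.1)² + 5.31(j5.1) + 24.21] = ∠[-1.8 + j27.081] = 93.80°
∠G(j5.1) = −93.80° = -93.80°

-94°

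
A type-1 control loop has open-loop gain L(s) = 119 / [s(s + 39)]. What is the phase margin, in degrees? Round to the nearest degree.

86°

Gain crossover: |L(jω)| = 1 at ω ≈ 3.04 rad/sec.
∠L(j3.04) = −90° − arctan(3.04/39) ≈ -94.46°
PM = 180° + (-94.46°) = 85.54°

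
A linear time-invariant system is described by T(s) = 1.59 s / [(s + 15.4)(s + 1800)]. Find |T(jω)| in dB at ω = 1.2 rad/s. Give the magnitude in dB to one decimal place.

-83.3 dB

|j1.2| = 1.2
|j1.2 + 15.4| = √(1.2² + 15.4²) = 15.45
|j1.2 + 1800| = √(1.2² + 1800²) = 1800
|T(j1.2)| = 1.59 × 1.2 / (15.45 × 1800) = 6.8623e-05
20 log₁₀(6.8623e-05) = -83.27 dB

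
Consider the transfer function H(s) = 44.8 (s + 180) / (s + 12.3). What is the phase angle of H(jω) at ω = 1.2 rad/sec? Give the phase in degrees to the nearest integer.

-5°

∠(j1.2 + 180) = arctan(1.2/180) = 0.38°
∠(j1.2 + 12.3) = arctan(1.2/12.3) = 5.57°
∠H(j1.2) = 0.38° − 5.57° = -5.19°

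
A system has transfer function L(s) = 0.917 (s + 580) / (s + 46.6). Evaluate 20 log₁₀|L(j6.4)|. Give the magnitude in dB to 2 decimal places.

21.07 dB

|j6.4 + 580| = √(6.4² + 580²) = 580
|j6.4 + 46.6| = √(6.4² + 46.6²) = 47.04
|L(j6.4)| = 0.917 × 580 / 47.04 = 11.308
20 log₁₀(11.308) = 21.068 dB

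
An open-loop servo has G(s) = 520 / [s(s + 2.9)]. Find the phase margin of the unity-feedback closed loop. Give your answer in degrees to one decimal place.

Gain crossover: |G(jω)| = 1 at ω ≈ 22.7 rad/sec.
∠G(j22.7) = −90° − arctan(22.7/2.9) ≈ -172.72°
PM = 180° + (-172.72°) = 7.28°

7.3 deg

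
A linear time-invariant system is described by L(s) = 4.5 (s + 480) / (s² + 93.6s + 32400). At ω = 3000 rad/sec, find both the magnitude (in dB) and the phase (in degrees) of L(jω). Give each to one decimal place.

|j3000 + 480| = √(3000² + 480²) = 3038
|(j3000)² + 93.6(j3000) + 32400| = |-8.9676e+06 + j2.808e+05| = 8.972e+06
|L(j3000)| = 4.5 × 3038 / 8.972e+06 = 0.0015238
20 log₁₀(0.0015238) = -56.34 dB
∠(j3000 + 480) = arctan(3000/480) = 80.91°
∠[(j3000)² + 93.6(j3000) + 32400] = ∠[-8.9676e+06 + j2.808e+05] = 178.21°
∠L(j3000) = 80.91° − 178.21° = -97.30°

|L| = -56.3 dB, ∠L = -97.3 deg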